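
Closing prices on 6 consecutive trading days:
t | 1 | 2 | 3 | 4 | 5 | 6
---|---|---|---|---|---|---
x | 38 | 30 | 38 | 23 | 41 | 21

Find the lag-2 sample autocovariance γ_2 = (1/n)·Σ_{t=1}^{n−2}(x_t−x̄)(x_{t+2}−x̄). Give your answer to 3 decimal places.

34.407

Mean x̄ = (38 + 30 + 38 + 23 + 41 + 21)/6 = 31.8333
Σ_{t=1}^{4}(x_t−x̄)(x_{t+2}−x̄) = 206.4444
γ_2 = 206.4444 / 6 = 34.407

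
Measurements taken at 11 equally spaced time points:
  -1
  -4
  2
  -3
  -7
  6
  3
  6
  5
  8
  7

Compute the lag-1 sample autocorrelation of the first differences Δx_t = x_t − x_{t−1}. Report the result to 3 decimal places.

-0.530

First differences Δx: -3, 6, -5, -4, 13, -3, 3, -1, 3, -1
Mean of differences = 0.8000
Numerator Σ(Δx_t−Δx̄)(Δx_{t+1}−Δx̄) = -147.2400
Denominator Σ(Δx_t−Δx̄)² = 277.6000
r_1(Δx) = -147.2400 / 277.6000 = -0.530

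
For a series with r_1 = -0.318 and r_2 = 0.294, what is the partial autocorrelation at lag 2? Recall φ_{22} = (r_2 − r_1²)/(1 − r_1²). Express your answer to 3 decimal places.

0.215

φ_{22} = (r_2 − r_1²) / (1 − r_1²)
r_1² = (-0.318)² = 0.101124
Numerator = 0.294 − 0.1011 = 0.1929; denominator = 1 − 0.1011 = 0.8989
φ_{22} = 0.1929 / 0.8989 = 0.215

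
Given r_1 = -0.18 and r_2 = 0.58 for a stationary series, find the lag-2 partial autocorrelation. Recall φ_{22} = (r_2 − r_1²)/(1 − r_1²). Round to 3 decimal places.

0.566

φ_{22} = (r_2 − r_1²) / (1 − r_1²)
r_1² = (-0.18)² = 0.0324
Numerator = 0.58 − 0.0324 = 0.5476; denominator = 1 − 0.0324 = 0.9676
φ_{22} = 0.5476 / 0.9676 = 0.566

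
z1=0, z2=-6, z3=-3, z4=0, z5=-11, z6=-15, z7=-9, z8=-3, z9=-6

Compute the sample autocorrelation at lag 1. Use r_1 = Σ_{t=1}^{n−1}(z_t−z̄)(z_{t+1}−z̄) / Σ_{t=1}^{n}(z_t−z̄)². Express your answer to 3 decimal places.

0.252

Mean z̄ = (0 − 6 − 3 + 0 − 11 − 15 − 9 − 3 − 6)/9 = -5.8889
Numerator Σ_{t=1}^{8}(z_t−z̄)(z_{t+1}−z̄) = 51.5432
Denominator Σ(z_t−z̄)² = 204.8889
r_1 = 51.5432 / 204.8889 = 0.252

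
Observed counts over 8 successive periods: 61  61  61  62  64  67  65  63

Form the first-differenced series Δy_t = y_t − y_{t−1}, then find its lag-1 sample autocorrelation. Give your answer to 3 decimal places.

0.223

First differences Δy: 0, 0, 1, 2, 3, -2, -2
Mean of differences = 0.2857
Numerator Σ(Δy_t−Δȳ)(Δy_{t+1}−Δȳ) = 4.7755
Denominator Σ(Δy_t−Δȳ)² = 21.4286
r_1(Δy) = 4.7755 / 21.4286 = 0.223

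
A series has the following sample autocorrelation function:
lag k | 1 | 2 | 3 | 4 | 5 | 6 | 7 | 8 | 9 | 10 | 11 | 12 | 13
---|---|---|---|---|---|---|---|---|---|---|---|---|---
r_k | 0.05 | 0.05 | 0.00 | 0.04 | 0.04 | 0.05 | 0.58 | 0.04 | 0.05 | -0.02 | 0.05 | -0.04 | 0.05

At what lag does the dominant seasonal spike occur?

The largest autocorrelation is r_7 = 0.58; the remaining lags stay at or below 0.05.
The dominant spike at lag 7 indicates a seasonal period of 7.

7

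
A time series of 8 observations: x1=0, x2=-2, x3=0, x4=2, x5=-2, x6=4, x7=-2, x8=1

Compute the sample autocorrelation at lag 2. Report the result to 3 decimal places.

0.349

Mean x̄ = (0 − 2 + 0 + 2 − 2 + 4 − 2 + 1)/8 = 0.1250
Deviations from mean: -0.1250, -2.1250, -0.1250, 1.8750, -2.1250, 3.8750, -2.1250, 0.8750
Σ(x_t−x̄)(x_{t+2}−x̄) = (0.0156) + (-3.9844) + (0.2656) + (7.2656) + (4.5156) + (3.3906) = 11.4688
Denominator Σ(x_t−x̄)² = 32.8750
r_2 = 11.4688 / 32.8750 = 0.349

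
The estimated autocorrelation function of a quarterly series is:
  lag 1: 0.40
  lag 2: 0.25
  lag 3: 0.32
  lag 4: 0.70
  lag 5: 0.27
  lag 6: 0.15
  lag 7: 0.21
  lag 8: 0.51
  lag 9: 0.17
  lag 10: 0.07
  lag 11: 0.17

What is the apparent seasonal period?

The largest autocorrelation is r_4 = 0.70, with a weaker echo at lag 8 (0.51); the remaining lags stay at or below 0.40. The elevated value at lag 1 (0.40), dropping to 0.25 at lag 2, reflects decaying short-term dependence rather than seasonality.
The dominant spike at lag 4 indicates a seasonal period of 4.

4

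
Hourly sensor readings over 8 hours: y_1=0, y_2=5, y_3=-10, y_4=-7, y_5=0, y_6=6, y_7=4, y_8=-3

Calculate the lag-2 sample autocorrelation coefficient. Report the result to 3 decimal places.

-0.443

Mean ȳ = (0 + 5 − 10 − 7 + 0 + 6 + 4 − 3)/8 = -0.6250
Numerator Σ_{t=1}^{6}(y_t−ȳ)(y_{t+2}−ȳ) = -102.6563
Denominator Σ(y_t−ȳ)² = 231.8750
r_2 = -102.6563 / 231.8750 = -0.443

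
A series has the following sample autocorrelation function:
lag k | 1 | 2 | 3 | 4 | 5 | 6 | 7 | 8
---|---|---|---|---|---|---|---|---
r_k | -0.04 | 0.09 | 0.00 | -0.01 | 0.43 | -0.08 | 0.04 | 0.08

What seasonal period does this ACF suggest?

5

The largest autocorrelation is r_5 = 0.43; the remaining lags stay at or below 0.09.
The dominant spike at lag 5 indicates a seasonal period of 5.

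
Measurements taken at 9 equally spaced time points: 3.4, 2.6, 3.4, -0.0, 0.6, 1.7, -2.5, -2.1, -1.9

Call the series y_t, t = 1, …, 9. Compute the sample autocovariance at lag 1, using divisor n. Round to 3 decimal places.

2.358

Mean ȳ = (3.4 + 2.6 + 3.4 − 0.0 + 0.6 + 1.7 − 2.5 − 2.1 − 1.9)/9 = 0.5778
Σ_{t=1}^{8}(y_t−ȳ)(y_{t+1}−ȳ) = 21.2184
γ_1 = 21.2184 / 9 = 2.358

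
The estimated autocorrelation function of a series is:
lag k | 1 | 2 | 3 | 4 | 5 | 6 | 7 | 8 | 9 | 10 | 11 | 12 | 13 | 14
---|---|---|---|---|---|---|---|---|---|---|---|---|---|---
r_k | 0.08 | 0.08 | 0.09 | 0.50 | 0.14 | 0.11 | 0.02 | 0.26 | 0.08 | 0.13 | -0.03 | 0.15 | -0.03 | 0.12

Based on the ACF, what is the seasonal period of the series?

4

The largest autocorrelation is r_4 = 0.50, with weaker echoes at lags 8 (0.26) and 12 (0.15); the remaining lags stay at or below 0.14.
The dominant spike at lag 4 indicates a seasonal period of 4.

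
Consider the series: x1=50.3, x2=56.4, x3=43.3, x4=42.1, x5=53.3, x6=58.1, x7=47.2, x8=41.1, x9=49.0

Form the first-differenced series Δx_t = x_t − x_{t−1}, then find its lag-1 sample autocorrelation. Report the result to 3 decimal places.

First differences Δx: 6.1, -13.1, -1.2, 11.2, 4.8, -10.9, -6.1, 7.9
Mean of differences = -0.1625
Numerator Σ(Δx_t−Δx̄)(Δx_{t+1}−Δx̄) = -60.4027
Denominator Σ(Δx_t−Δx̄)² = 576.9588
r_1(Δx) = -60.4027 / 576.9588 = -0.105

-0.105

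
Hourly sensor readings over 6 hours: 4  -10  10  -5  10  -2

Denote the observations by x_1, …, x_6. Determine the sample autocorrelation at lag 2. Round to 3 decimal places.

Mean x̄ = (4 − 10 + 10 − 5 + 10 − 2)/6 = 1.1667
Σ(x_t−x̄)(x_{t+2}−x̄) = (25.0278) + (68.8611) + (78.0278) + (19.5278) = 191.4444
Denominator Σ(x_t−x̄)² = 336.8333
r_2 = 191.4444 / 336.8333 = 0.568

0.568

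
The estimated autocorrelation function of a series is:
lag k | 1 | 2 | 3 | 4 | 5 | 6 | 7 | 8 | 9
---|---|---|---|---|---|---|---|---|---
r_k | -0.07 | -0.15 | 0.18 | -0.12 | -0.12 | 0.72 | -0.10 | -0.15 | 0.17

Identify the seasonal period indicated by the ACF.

6

The largest autocorrelation is r_6 = 0.72; the remaining lags stay at or below 0.18.
The dominant spike at lag 6 indicates a seasonal period of 6.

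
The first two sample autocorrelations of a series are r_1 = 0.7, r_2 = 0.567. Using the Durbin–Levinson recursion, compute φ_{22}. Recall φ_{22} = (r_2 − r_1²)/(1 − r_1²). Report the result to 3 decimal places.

φ_{22} = (r_2 − r_1²) / (1 − r_1²)
r_1² = (0.7)² = 0.49
Numerator = 0.567 − 0.4900 = 0.0770; denominator = 1 − 0.4900 = 0.5100
φ_{22} = 0.0770 / 0.5100 = 0.151

0.151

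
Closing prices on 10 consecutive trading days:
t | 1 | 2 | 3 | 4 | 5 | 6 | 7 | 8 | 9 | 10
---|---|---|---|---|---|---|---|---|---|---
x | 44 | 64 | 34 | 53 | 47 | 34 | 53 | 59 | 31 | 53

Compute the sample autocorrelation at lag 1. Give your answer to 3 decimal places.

-0.563

Mean x̄ = (44 + 64 + 34 + 53 + 47 + 34 + 53 + 59 + 31 + 53)/10 = 47.2000
Numerator Σ_{t=1}^{9}(x_t−x̄)(x_{t+1}−x̄) = -643.8400
Denominator Σ(x_t−x̄)² = 1143.6000
r_1 = -643.8400 / 1143.6000 = -0.563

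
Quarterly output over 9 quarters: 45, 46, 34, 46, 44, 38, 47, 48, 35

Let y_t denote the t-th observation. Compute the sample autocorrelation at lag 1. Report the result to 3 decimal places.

-0.385

Mean ȳ = (45 + 46 + 34 + 46 + 44 + 38 + 47 + 48 + 35)/9 = 42.5556
Numerator Σ_{t=1}^{8}(y_t−ȳ)(y_{t+1}−ȳ) = -89.3086
Denominator Σ(y_t−ȳ)² = 232.2222
r_1 = -89.3086 / 232.2222 = -0.385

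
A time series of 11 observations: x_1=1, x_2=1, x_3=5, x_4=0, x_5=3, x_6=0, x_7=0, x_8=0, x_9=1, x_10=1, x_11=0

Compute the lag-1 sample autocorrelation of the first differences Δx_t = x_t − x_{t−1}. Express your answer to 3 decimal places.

First differences Δx: 0, 4, -5, 3, -3, 0, 0, 1, 0, -1
Mean of differences = -0.1000
Numerator Σ(Δx_t−Δx̄)(Δx_{t+1}−Δx̄) = -44.0100
Denominator Σ(Δx_t−Δx̄)² = 60.9000
r_1(Δx) = -44.0100 / 60.9000 = -0.723

-0.723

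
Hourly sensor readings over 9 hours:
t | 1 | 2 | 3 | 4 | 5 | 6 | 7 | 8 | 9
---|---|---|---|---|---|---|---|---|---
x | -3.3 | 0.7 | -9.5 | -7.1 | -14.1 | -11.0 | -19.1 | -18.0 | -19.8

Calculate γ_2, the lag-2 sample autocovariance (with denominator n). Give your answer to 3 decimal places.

Mean x̄ = (-3.3 + 0.7 − 9.5 − 7.1 − 14.1 − 11.0 − 19.1 − 18.0 − 19.8)/9 = -11.2444
Σ_{t=1}^{7}(x_t−x̄)(x_{t+2}−x̄) = 147.3827
γ_2 = 147.3827 / 9 = 16.376

16.376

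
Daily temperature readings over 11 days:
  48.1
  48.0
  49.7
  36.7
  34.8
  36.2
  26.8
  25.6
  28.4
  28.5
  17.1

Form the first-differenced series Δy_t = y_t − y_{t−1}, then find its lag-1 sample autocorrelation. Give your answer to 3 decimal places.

-0.247

First differences Δy: -0.1, 1.7, -13.0, -1.9, 1.4, -9.4, -1.2, 2.8, 0.1, -11.4
Mean of differences = -3.1000
Numerator Σ(Δy_t−Δȳ)(Δy_{t+1}−Δȳ) = -76.3900
Denominator Σ(Δy_t−Δȳ)² = 308.9800
r_1(Δy) = -76.3900 / 308.9800 = -0.247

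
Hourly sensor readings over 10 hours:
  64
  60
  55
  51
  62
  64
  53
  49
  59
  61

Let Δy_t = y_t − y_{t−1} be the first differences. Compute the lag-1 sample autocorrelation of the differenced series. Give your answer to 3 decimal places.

0.046

First differences Δy: -4, -5, -4, 11, 2, -11, -4, 10, 2
Mean of differences = -0.3333
Numerator Σ(Δy_t−Δȳ)(Δy_{t+1}−Δȳ) = 19.5556
Denominator Σ(Δy_t−Δȳ)² = 422.0000
r_1(Δy) = 19.5556 / 422.0000 = 0.046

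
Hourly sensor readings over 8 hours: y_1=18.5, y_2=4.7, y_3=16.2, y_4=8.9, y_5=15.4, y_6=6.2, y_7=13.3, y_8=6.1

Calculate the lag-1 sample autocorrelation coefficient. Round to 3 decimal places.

Mean ȳ = (18.5 + 4.7 + 16.2 + 8.9 + 15.4 + 6.2 + 13.3 + 6.1)/8 = 11.1625
Deviations from mean: 7.3375, -6.4625, 5.0375, -2.2625, 4.2375, -4.9625, 2.1375, -5.0625
Σ(y_t−ȳ)(y_{t+1}−ȳ) = (-47.4186) + (-32.5548) + (-11.3973) + (-9.5873) + (-21.0286) + (-10.6073) + (-10.8211) = -143.4152
Denominator Σ(y_t−ȳ)² = 198.8788
r_1 = -143.4152 / 198.8788 = -0.721

-0.721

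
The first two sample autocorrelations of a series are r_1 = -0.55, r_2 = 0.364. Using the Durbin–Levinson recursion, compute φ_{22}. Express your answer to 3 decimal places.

0.088

φ_{22} = (r_2 − r_1²) / (1 − r_1²)
r_1² = (-0.55)² = 0.3025
Numerator = 0.364 − 0.3025 = 0.0615; denominator = 1 − 0.3025 = 0.6975
φ_{22} = 0.0615 / 0.6975 = 0.088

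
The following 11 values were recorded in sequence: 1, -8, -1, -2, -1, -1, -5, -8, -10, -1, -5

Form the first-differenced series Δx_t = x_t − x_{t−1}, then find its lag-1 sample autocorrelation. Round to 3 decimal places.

-0.406

First differences Δx: -9, 7, -1, 1, 0, -4, -3, -2, 9, -4
Mean of differences = -0.6000
Numerator Σ(Δx_t−Δx̄)(Δx_{t+1}−Δx̄) = -103.1600
Denominator Σ(Δx_t−Δx̄)² = 254.4000
r_1(Δx) = -103.1600 / 254.4000 = -0.406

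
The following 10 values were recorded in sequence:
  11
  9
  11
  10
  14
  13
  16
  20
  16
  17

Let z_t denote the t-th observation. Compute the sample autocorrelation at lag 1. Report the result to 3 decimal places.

0.616

Mean z̄ = (11 + 9 + 11 + 10 + 14 + 13 + 16 + 20 + 16 + 17)/10 = 13.7000
Numerator Σ_{t=1}^{9}(z_t−z̄)(z_{t+1}−z̄) = 69.0100
Denominator Σ(z_t−z̄)² = 112.1000
r_1 = 69.0100 / 112.1000 = 0.616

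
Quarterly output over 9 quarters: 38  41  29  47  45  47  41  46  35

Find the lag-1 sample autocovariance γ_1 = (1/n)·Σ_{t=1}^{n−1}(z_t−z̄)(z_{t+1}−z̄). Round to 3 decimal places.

-6.000

Mean z̄ = (38 + 41 + 29 + 47 + 45 + 47 + 41 + 46 + 35)/9 = 41.0000
Σ_{t=1}^{8}(z_t−z̄)(z_{t+1}−z̄) = -54.0000
γ_1 = -54.0000 / 9 = -6.000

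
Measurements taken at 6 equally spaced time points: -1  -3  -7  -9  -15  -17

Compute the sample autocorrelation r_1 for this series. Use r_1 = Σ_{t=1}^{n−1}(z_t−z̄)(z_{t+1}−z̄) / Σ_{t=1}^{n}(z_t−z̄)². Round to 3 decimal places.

0.527

Mean z̄ = (-1 − 3 − 7 − 9 − 15 − 17)/6 = -8.6667
Deviations from mean: 7.6667, 5.6667, 1.6667, -0.3333, -6.3333, -8.3333
Σ(z_t−z̄)(z_{t+1}−z̄) = (43.4444) + (9.4444) + (-0.5556) + (2.1111) + (52.7778) = 107.2222
Denominator Σ(z_t−z̄)² = 203.3333
r_1 = 107.2222 / 203.3333 = 0.527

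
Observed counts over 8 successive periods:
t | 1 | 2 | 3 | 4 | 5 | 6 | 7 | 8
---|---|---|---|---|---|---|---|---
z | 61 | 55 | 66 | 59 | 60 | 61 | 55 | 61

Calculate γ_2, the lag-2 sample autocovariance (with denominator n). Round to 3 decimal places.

Mean z̄ = (61 + 55 + 66 + 59 + 60 + 61 + 55 + 61)/8 = 59.7500
Σ_{t=1}^{6}(z_t−z̄)(z_{t+2}−z̄) = 12.3750
γ_2 = 12.3750 / 8 = 1.547

1.547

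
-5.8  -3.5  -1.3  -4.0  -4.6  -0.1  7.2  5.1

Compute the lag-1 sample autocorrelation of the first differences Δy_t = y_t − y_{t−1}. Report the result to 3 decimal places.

-0.045

First differences Δy: 2.3, 2.2, -2.7, -0.6, 4.5, 7.3, -2.1
Mean of differences = 1.5571
Numerator Σ(Δy_t−Δȳ)(Δy_{t+1}−Δȳ) = -3.5261
Denominator Σ(Δy_t−Δȳ)² = 78.7571
r_1(Δy) = -3.5261 / 78.7571 = -0.045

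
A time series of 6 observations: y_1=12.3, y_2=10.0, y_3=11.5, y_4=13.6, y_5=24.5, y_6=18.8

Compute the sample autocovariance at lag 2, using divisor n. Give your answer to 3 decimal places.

-3.596

Mean ȳ = (12.3 + 10.0 + 11.5 + 13.6 + 24.5 + 18.8)/6 = 15.1167
Σ_{t=1}^{4}(y_t−ȳ)(y_{t+2}−ȳ) = -21.5756
γ_2 = -21.5756 / 6 = -3.596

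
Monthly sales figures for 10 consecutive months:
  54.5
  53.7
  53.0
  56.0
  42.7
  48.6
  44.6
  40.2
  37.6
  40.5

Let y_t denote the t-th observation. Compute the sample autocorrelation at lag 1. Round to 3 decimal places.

0.560

Mean ȳ = (54.5 + 53.7 + 53.0 + 56.0 + 42.7 + 48.6 + 44.6 + 40.2 + 37.6 + 40.5)/10 = 47.1400
Numerator Σ_{t=1}^{9}(y_t−ȳ)(y_{t+1}−ȳ) = 236.2944
Denominator Σ(y_t−ȳ)² = 421.6040
r_1 = 236.2944 / 421.6040 = 0.560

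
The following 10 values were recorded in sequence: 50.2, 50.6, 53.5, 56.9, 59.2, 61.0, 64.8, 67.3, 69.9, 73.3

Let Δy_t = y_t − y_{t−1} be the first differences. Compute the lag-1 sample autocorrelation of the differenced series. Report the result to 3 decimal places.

First differences Δy: 0.4, 2.9, 3.4, 2.3, 1.8, 3.8, 2.5, 2.6, 3.4
Mean of differences = 2.5667
Numerator Σ(Δy_t−Δȳ)(Δy_{t+1}−Δȳ) = -1.4644
Denominator Σ(Δy_t−Δȳ)² = 8.3800
r_1(Δy) = -1.4644 / 8.3800 = -0.175

-0.175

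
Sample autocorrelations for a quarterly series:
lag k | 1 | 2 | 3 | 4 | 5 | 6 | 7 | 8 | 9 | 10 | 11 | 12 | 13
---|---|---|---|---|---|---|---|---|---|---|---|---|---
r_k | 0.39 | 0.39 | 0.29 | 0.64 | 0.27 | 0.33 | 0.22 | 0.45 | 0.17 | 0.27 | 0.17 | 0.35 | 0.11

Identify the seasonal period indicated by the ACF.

The largest autocorrelation is r_4 = 0.64, with a weaker echo at lag 8 (0.45); the remaining lags stay at or below 0.39.
The dominant spike at lag 4 indicates a seasonal period of 4.

4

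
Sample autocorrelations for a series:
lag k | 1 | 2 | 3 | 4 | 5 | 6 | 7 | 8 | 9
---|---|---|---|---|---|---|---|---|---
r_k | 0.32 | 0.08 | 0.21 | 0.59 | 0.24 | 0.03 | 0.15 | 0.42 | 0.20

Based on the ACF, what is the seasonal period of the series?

4

The largest autocorrelation is r_4 = 0.59, with a weaker echo at lag 8 (0.42); the remaining lags stay at or below 0.32. The elevated value at lag 1 (0.32), dropping to 0.08 at lag 2, reflects decaying short-term dependence rather than seasonality.
The dominant spike at lag 4 indicates a seasonal period of 4.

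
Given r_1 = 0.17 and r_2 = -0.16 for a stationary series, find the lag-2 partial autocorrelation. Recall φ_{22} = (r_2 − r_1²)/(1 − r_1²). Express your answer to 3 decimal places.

φ_{22} = (r_2 − r_1²) / (1 − r_1²)
r_1² = (0.17)² = 0.0289
Numerator = -0.16 − 0.0289 = -0.1889; denominator = 1 − 0.0289 = 0.9711
φ_{22} = -0.1889 / 0.9711 = -0.195

-0.195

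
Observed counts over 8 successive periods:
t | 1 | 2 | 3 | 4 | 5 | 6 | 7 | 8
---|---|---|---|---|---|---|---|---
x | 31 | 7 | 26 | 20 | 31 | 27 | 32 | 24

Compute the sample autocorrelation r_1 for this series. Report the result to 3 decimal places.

Mean x̄ = (31 + 7 + 26 + 20 + 31 + 27 + 32 + 24)/8 = 24.7500
Deviations from mean: 6.2500, -17.7500, 1.2500, -4.7500, 6.2500, 2.2500, 7.2500, -0.7500
Numerator Σ_{t=1}^{7}(x_t−x̄)(x_{t+1}−x̄) = -143.8125
Denominator Σ(x_t−x̄)² = 475.5000
r_1 = -143.8125 / 475.5000 = -0.302

-0.302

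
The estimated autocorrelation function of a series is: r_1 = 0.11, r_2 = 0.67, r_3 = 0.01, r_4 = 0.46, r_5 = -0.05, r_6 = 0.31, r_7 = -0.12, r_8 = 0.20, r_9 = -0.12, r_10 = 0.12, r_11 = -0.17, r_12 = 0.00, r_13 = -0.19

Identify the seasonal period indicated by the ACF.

The largest autocorrelation is r_2 = 0.67, with weaker echoes at lags 4 (0.46), 6 (0.31) and 8 (0.20); the remaining lags stay at or below 0.12.
The dominant spike at lag 2 indicates a seasonal period of 2.

2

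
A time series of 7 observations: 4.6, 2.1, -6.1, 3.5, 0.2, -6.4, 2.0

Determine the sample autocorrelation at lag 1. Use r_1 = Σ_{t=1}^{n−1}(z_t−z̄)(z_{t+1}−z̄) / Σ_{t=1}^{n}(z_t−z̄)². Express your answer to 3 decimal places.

Mean z̄ = (4.6 + 2.1 − 6.1 + 3.5 + 0.2 − 6.4 + 2.0)/7 = -0.0143
Deviations from mean: 4.6143, 2.1143, -6.0857, 3.5143, 0.2143, -6.3857, 2.0143
Σ(z_t−z̄)(z_{t+1}−z̄) = (9.7559) + (-12.8669) + (-21.3869) + (0.7531) + (-1.3684) + (-12.8627) = -37.9759
Denominator Σ(z_t−z̄)² = 120.0286
r_1 = -37.9759 / 120.0286 = -0.316

-0.316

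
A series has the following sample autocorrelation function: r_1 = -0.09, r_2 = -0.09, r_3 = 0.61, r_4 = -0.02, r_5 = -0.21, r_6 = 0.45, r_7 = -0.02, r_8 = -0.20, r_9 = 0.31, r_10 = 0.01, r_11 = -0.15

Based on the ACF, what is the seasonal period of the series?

3

The largest autocorrelation is r_3 = 0.61, with weaker echoes at lags 6 (0.45) and 9 (0.31); the remaining lags stay at or below 0.01.
The dominant spike at lag 3 indicates a seasonal period of 3.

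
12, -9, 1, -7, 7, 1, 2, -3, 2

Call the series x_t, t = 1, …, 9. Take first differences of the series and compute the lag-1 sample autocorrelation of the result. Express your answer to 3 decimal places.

First differences Δx: -21, 10, -8, 14, -6, 1, -5, 5
Mean of differences = -1.2500
Numerator Σ(Δx_t−Δx̄)(Δx_{t+1}−Δx̄) = -516.0625
Denominator Σ(Δx_t−Δx̄)² = 875.5000
r_1(Δx) = -516.0625 / 875.5000 = -0.589

-0.589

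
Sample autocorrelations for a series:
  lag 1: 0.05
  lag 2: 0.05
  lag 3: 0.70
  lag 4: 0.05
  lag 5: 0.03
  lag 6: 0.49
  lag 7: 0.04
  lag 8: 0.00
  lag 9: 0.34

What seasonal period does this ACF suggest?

3

The largest autocorrelation is r_3 = 0.70, with weaker echoes at lags 6 (0.49) and 9 (0.34); the remaining lags stay at or below 0.05.
The dominant spike at lag 3 indicates a seasonal period of 3.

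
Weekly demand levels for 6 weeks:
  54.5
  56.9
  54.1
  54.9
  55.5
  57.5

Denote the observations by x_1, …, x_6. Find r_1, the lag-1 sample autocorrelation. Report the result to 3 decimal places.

Mean x̄ = (54.5 + 56.9 + 54.1 + 54.9 + 55.5 + 57.5)/6 = 55.5667
Σ(x_t−x̄)(x_{t+1}−x̄) = (-1.4222) + (-1.9556) + (0.9778) + (0.0444) + (-0.1289) = -2.4844
Denominator Σ(x_t−x̄)² = 9.2533
r_1 = -2.4844 / 9.2533 = -0.268

-0.268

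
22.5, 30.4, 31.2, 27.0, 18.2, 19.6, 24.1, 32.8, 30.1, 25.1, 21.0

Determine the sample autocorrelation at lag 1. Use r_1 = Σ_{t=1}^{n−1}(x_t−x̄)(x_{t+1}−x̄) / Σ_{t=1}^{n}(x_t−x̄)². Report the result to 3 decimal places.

0.334

Mean x̄ = (22.5 + 30.4 + 31.2 + 27.0 + 18.2 + 19.6 + 24.1 + 32.8 + 30.1 + 25.1 + 21.0)/11 = 25.6364
Numerator Σ_{t=1}^{10}(x_t−x̄)(x_{t+1}−x̄) = 84.2341
Denominator Σ(x_t−x̄)² = 252.4655
r_1 = 84.2341 / 252.4655 = 0.334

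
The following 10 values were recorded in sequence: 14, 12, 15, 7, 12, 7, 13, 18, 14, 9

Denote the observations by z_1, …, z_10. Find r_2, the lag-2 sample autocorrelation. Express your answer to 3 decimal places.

-0.133

Mean z̄ = (14 + 12 + 15 + 7 + 12 + 7 + 13 + 18 + 14 + 9)/10 = 12.1000
Numerator Σ_{t=1}^{8}(z_t−z̄)(z_{t+2}−z̄) = -15.0200
Denominator Σ(z_t−z̄)² = 112.9000
r_2 = -15.0200 / 112.9000 = -0.133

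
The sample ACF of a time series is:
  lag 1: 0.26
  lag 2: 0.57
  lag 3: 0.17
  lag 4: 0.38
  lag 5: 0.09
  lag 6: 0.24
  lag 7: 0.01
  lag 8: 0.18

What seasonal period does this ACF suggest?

The largest autocorrelation is r_2 = 0.57, with a weaker echo at lag 4 (0.38); the remaining lags stay at or below 0.26.
The dominant spike at lag 2 indicates a seasonal period of 2.

2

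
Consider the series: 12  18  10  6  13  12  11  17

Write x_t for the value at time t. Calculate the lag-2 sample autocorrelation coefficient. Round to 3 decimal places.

-0.360

Mean x̄ = (12 + 18 + 10 + 6 + 13 + 12 + 11 + 17)/8 = 12.3750
Deviations from mean: -0.3750, 5.6250, -2.3750, -6.3750, 0.6250, -0.3750, -1.3750, 4.6250
Σ(x_t−x̄)(x_{t+2}−x̄) = (0.8906) + (-35.8594) + (-1.4844) + (2.3906) + (-0.8594) + (-1.7344) = -36.6563
Denominator Σ(x_t−x̄)² = 101.8750
r_2 = -36.6563 / 101.8750 = -0.360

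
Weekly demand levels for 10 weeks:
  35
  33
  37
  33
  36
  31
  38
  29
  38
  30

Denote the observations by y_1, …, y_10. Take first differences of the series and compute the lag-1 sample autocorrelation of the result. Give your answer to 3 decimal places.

-0.875

First differences Δy: -2, 4, -4, 3, -5, 7, -9, 9, -8
Mean of differences = -0.5556
Numerator Σ(Δy_t−Δȳ)(Δy_{t+1}−Δȳ) = -299.5309
Denominator Σ(Δy_t−Δȳ)² = 342.2222
r_1(Δy) = -299.5309 / 342.2222 = -0.875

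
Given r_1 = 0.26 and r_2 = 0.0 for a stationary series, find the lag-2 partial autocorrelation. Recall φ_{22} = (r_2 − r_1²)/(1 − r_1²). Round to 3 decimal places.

φ_{22} = (r_2 − r_1²) / (1 − r_1²)
r_1² = (0.26)² = 0.0676
Numerator = 0.0 − 0.0676 = -0.0676; denominator = 1 − 0.0676 = 0.9324
φ_{22} = -0.0676 / 0.9324 = -0.073

-0.073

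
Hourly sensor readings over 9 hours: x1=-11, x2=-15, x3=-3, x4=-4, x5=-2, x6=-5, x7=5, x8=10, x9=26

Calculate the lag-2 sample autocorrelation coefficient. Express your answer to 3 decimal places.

0.158

Mean x̄ = (-11 − 15 − 3 − 4 − 2 − 5 + 5 + 10 + 26)/9 = 0.1111
Numerator Σ_{t=1}^{7}(x_t−x̄)(x_{t+2}−x̄) = 189.9753
Denominator Σ(x_t−x̄)² = 1200.8889
r_2 = 189.9753 / 1200.8889 = 0.158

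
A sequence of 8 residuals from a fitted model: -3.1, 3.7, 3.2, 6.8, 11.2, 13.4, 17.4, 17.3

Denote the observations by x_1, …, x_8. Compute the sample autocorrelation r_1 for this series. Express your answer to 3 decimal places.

0.584

Mean x̄ = (-3.1 + 3.7 + 3.2 + 6.8 + 11.2 + 13.4 + 17.4 + 17.3)/8 = 8.7375
Deviations from mean: -11.8375, -5.0375, -5.5375, -1.9375, 2.4625, 4.6625, 8.6625, 8.5625
Numerator Σ_{t=1}^{7}(x_t−x̄)(x_{t+1}−x̄) = 219.5273
Denominator Σ(x_t−x̄)² = 376.0788
r_1 = 219.5273 / 376.0788 = 0.584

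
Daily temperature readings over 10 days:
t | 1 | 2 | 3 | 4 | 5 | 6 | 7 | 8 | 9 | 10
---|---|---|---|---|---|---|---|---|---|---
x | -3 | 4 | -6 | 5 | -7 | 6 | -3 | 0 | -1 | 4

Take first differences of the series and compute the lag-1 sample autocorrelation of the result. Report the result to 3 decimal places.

First differences Δx: 7, -10, 11, -12, 13, -9, 3, -1, 5
Mean of differences = 0.7778
Numerator Σ(Δx_t−Δx̄)(Δx_{t+1}−Δx̄) = -616.7160
Denominator Σ(Δx_t−Δx̄)² = 693.5556
r_1(Δx) = -616.7160 / 693.5556 = -0.889

-0.889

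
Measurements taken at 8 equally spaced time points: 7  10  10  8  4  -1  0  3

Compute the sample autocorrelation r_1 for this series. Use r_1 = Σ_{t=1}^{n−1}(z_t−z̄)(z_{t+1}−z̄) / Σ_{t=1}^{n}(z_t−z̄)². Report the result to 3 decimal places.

0.721

Mean z̄ = (7 + 10 + 10 + 8 + 4 − 1 + 0 + 3)/8 = 5.1250
Numerator Σ_{t=1}^{7}(z_t−z̄)(z_{t+1}−z̄) = 92.8594
Denominator Σ(z_t−z̄)² = 128.8750
r_1 = 92.8594 / 128.8750 = 0.721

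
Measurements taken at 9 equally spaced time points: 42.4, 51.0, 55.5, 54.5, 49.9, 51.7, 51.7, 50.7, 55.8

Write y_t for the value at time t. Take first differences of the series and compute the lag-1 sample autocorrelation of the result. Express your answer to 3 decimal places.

0.186

First differences Δy: 8.6, 4.5, -1.0, -4.6, 1.8, 0.0, -1.0, 5.1
Mean of differences = 1.6750
Numerator Σ(Δy_t−Δȳ)(Δy_{t+1}−Δȳ) = 23.1169
Denominator Σ(Δy_t−Δȳ)² = 124.1750
r_1(Δy) = 23.1169 / 124.1750 = 0.186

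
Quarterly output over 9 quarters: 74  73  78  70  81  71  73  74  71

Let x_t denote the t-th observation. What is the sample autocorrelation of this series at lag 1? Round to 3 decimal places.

Mean x̄ = (74 + 73 + 78 + 70 + 81 + 71 + 73 + 74 + 71)/9 = 73.8889
Numerator Σ_{t=1}^{8}(x_t−x̄)(x_{t+1}−x̄) = -65.7901
Denominator Σ(x_t−x̄)² = 100.8889
r_1 = -65.7901 / 100.8889 = -0.652

-0.652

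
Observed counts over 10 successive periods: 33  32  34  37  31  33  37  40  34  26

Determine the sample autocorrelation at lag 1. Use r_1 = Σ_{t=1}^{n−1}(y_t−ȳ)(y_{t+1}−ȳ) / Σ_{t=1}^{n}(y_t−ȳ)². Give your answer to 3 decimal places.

0.096

Mean ȳ = (33 + 32 + 34 + 37 + 31 + 33 + 37 + 40 + 34 + 26)/10 = 33.7000
Numerator Σ_{t=1}^{9}(y_t−ȳ)(y_{t+1}−ȳ) = 12.7100
Denominator Σ(y_t−ȳ)² = 132.1000
r_1 = 12.7100 / 132.1000 = 0.096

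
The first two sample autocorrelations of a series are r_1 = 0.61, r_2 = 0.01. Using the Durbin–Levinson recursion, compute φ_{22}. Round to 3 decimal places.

φ_{22} = (r_2 − r_1²) / (1 − r_1²)
r_1² = (0.61)² = 0.3721
Numerator = 0.01 − 0.3721 = -0.3621; denominator = 1 − 0.3721 = 0.6279
φ_{22} = -0.3621 / 0.6279 = -0.577

-0.577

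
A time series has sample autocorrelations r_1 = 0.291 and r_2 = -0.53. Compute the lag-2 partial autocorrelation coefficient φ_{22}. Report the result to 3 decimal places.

φ_{22} = (r_2 − r_1²) / (1 − r_1²)
r_1² = (0.291)² = 0.084681
Numerator = -0.53 − 0.0847 = -0.6147; denominator = 1 − 0.0847 = 0.9153
φ_{22} = -0.6147 / 0.9153 = -0.672

-0.672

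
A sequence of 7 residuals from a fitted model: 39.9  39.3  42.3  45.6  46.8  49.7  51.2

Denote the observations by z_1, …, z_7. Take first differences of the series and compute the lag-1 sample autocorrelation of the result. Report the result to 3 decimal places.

-0.293

First differences Δz: -0.6, 3.0, 3.3, 1.2, 2.9, 1.5
Mean of differences = 1.8833
Numerator Σ(Δz_t−Δz̄)(Δz_{t+1}−Δz̄) = -3.2436
Denominator Σ(Δz_t−Δz̄)² = 11.0683
r_1(Δz) = -3.2436 / 11.0683 = -0.293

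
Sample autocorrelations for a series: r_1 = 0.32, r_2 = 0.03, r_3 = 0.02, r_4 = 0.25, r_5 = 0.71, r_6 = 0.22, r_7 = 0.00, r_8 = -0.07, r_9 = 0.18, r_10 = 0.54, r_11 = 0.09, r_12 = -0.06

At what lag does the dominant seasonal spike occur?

The largest autocorrelation is r_5 = 0.71, with a weaker echo at lag 10 (0.54); the remaining lags stay at or below 0.32. The elevated value at lag 1 (0.32), dropping to 0.03 at lag 2, reflects decaying short-term dependence rather than seasonality.
The dominant spike at lag 5 indicates a seasonal period of 5.

5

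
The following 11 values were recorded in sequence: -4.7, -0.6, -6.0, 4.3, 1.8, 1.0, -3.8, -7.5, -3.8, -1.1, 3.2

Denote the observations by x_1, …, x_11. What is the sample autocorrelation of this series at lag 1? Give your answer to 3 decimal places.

Mean x̄ = (-4.7 − 0.6 − 6.0 + 4.3 + 1.8 + 1.0 − 3.8 − 7.5 − 3.8 − 1.1 + 3.2)/11 = -1.5636
Numerator Σ_{t=1}^{10}(x_t−x̄)(x_{t+1}−x̄) = 17.0260
Denominator Σ(x_t−x̄)² = 150.8655
r_1 = 17.0260 / 150.8655 = 0.113

0.113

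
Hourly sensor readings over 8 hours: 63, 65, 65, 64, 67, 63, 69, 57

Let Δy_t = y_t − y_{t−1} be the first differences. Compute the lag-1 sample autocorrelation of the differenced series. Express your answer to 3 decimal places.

First differences Δy: 2, 0, -1, 3, -4, 6, -12
Mean of differences = -0.8571
Numerator Σ(Δy_t−Δȳ)(Δy_{t+1}−Δȳ) = -108.3061
Denominator Σ(Δy_t−Δȳ)² = 204.8571
r_1(Δy) = -108.3061 / 204.8571 = -0.529

-0.529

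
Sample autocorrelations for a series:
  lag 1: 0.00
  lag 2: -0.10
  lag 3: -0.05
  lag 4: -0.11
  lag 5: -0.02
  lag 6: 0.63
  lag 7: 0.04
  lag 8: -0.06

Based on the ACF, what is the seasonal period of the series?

6

The largest autocorrelation is r_6 = 0.63; the remaining lags stay at or below 0.04.
The dominant spike at lag 6 indicates a seasonal period of 6.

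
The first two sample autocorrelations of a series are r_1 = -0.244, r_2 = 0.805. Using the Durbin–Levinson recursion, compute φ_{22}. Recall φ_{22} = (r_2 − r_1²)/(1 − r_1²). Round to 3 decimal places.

φ_{22} = (r_2 − r_1²) / (1 − r_1²)
r_1² = (-0.244)² = 0.059536
Numerator = 0.805 − 0.0595 = 0.7455; denominator = 1 − 0.0595 = 0.9405
φ_{22} = 0.7455 / 0.9405 = 0.793

0.793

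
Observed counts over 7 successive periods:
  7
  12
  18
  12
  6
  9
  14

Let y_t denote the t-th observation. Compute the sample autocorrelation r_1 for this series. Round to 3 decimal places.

0.083

Mean ȳ = (7 + 12 + 18 + 12 + 6 + 9 + 14)/7 = 11.1429
Deviations from mean: -4.1429, 0.8571, 6.8571, 0.8571, -5.1429, -2.1429, 2.8571
Σ(y_t−ȳ)(y_{t+1}−ȳ) = (-3.5510) + (5.8776) + (5.8776) + (-4.4082) + (11.0204) + (-6.1224) = 8.6939
Denominator Σ(y_t−ȳ)² = 104.8571
r_1 = 8.6939 / 104.8571 = 0.083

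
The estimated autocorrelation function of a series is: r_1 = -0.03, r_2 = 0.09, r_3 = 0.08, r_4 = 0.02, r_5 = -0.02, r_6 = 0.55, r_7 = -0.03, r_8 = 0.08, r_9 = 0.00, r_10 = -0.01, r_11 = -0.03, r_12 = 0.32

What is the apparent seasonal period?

The largest autocorrelation is r_6 = 0.55, with a weaker echo at lag 12 (0.32); the remaining lags stay at or below 0.09.
The dominant spike at lag 6 indicates a seasonal period of 6.

6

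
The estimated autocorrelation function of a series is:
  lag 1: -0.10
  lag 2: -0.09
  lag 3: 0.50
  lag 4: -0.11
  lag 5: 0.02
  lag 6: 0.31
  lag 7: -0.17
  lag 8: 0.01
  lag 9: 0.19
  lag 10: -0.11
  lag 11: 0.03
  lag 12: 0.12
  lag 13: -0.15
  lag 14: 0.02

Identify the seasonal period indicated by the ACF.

3

The largest autocorrelation is r_3 = 0.50, with weaker echoes at lags 6 (0.31) and 9 (0.19); the remaining lags stay at or below 0.12.
The dominant spike at lag 3 indicates a seasonal period of 3.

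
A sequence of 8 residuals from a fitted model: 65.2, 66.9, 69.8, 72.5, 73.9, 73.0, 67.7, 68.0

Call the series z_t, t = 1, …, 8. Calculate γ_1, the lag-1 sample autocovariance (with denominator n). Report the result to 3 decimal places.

4.429

Mean z̄ = (65.2 + 66.9 + 69.8 + 72.5 + 73.9 + 73.0 + 67.7 + 68.0)/8 = 69.6250
Σ_{t=1}^{7}(z_t−z̄)(z_{t+1}−z̄) = 35.4344
γ_1 = 35.4344 / 8 = 4.429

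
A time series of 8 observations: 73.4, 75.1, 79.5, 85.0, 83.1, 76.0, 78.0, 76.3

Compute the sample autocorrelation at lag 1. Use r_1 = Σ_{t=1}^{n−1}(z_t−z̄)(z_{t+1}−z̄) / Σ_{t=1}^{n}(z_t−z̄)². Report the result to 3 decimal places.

0.374

Mean z̄ = (73.4 + 75.1 + 79.5 + 85.0 + 83.1 + 76.0 + 78.0 + 76.3)/8 = 78.3000
Numerator Σ_{t=1}^{7}(z_t−z̄)(z_{t+1}−z̄) = 42.2900
Denominator Σ(z_t−z̄)² = 113.0000
r_1 = 42.2900 / 113.0000 = 0.374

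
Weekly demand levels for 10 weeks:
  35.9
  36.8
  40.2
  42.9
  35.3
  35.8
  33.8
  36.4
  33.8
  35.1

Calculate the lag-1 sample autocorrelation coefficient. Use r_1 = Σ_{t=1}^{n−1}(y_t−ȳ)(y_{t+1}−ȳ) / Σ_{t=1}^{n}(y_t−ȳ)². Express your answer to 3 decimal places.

0.322

Mean ȳ = (35.9 + 36.8 + 40.2 + 42.9 + 35.3 + 35.8 + 33.8 + 36.4 + 33.8 + 35.1)/10 = 36.6000
Numerator Σ_{t=1}^{9}(y_t−ȳ)(y_{t+1}−ȳ) = 23.6700
Denominator Σ(y_t−ȳ)² = 73.4800
r_1 = 23.6700 / 73.4800 = 0.322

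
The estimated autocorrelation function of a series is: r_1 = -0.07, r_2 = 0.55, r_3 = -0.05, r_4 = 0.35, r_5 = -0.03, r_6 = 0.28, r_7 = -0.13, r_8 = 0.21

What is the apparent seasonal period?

The largest autocorrelation is r_2 = 0.55, with weaker echoes at lags 4 (0.35), 6 (0.28) and 8 (0.21); the remaining lags stay at or below -0.03.
The dominant spike at lag 2 indicates a seasonal period of 2.

2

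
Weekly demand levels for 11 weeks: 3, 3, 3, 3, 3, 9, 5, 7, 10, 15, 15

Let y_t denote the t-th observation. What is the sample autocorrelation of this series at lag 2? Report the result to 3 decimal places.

0.290

Mean ȳ = (3 + 3 + 3 + 3 + 3 + 9 + 5 + 7 + 10 + 15 + 15)/11 = 6.9091
Numerator Σ_{t=1}^{9}(y_t−ȳ)(y_{t+2}−ȳ) = 65.1653
Denominator Σ(y_t−ȳ)² = 224.9091
r_2 = 65.1653 / 224.9091 = 0.290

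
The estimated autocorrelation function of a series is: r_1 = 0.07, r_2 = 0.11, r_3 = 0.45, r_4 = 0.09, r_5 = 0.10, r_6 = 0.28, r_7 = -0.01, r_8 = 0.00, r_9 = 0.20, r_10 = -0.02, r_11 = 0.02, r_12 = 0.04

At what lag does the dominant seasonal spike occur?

3

The largest autocorrelation is r_3 = 0.45, with weaker echoes at lags 6 (0.28) and 9 (0.20); the remaining lags stay at or below 0.11.
The dominant spike at lag 3 indicates a seasonal period of 3.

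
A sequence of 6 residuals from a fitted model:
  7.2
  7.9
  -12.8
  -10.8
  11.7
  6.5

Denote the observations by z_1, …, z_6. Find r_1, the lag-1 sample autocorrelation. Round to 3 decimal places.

0.085

Mean z̄ = (7.2 + 7.9 − 12.8 − 10.8 + 11.7 + 6.5)/6 = 1.6167
Deviations from mean: 5.5833, 6.2833, -14.4167, -12.4167, 10.0833, 4.8833
Numerator Σ_{t=1}^{5}(z_t−z̄)(z_{t+1}−z̄) = 47.5431
Denominator Σ(z_t−z̄)² = 558.1883
r_1 = 47.5431 / 558.1883 = 0.085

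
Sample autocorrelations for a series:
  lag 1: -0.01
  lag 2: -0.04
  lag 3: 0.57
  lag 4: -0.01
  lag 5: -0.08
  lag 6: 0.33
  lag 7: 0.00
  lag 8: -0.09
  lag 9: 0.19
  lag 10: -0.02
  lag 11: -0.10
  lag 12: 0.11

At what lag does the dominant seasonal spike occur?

The largest autocorrelation is r_3 = 0.57, with weaker echoes at lags 6 (0.33) and 9 (0.19); the remaining lags stay at or below 0.11.
The dominant spike at lag 3 indicates a seasonal period of 3.

3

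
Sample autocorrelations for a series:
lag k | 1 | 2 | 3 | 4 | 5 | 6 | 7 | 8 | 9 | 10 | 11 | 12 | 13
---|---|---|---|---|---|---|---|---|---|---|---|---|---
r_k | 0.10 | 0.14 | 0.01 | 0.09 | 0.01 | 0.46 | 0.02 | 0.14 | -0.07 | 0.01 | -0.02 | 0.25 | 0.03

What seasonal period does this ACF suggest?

6

The largest autocorrelation is r_6 = 0.46, with a weaker echo at lag 12 (0.25); the remaining lags stay at or below 0.14.
The dominant spike at lag 6 indicates a seasonal period of 6.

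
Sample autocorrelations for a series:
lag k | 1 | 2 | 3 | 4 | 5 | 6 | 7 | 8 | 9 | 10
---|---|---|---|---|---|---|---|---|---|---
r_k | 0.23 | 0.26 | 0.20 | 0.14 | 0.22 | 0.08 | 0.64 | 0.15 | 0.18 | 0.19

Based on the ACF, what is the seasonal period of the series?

The largest autocorrelation is r_7 = 0.64; the remaining lags stay at or below 0.26.
The dominant spike at lag 7 indicates a seasonal period of 7.

7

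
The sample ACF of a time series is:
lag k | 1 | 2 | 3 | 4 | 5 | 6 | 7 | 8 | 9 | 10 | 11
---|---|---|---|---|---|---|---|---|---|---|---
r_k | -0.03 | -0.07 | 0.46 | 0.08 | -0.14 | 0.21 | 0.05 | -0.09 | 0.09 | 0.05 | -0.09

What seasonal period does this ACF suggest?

The largest autocorrelation is r_3 = 0.46, with a weaker echo at lag 6 (0.21); the remaining lags stay at or below 0.09.
The dominant spike at lag 3 indicates a seasonal period of 3.

3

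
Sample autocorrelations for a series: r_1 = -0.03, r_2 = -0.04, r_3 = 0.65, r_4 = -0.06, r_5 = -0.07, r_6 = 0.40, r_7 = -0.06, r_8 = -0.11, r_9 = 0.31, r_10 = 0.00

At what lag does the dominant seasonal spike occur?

3

The largest autocorrelation is r_3 = 0.65, with weaker echoes at lags 6 (0.40) and 9 (0.31); the remaining lags stay at or below 0.00.
The dominant spike at lag 3 indicates a seasonal period of 3.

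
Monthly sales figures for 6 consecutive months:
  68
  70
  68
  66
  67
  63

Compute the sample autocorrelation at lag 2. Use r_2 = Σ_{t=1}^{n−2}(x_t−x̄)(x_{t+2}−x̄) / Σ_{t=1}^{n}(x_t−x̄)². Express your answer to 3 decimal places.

0.071

Mean x̄ = (68 + 70 + 68 + 66 + 67 + 63)/6 = 67.0000
Deviations from mean: 1.0000, 3.0000, 1.0000, -1.0000, 0.0000, -4.0000
Σ(x_t−x̄)(x_{t+2}−x̄) = (1.0000) + (-3.0000) + (0.0000) + (4.0000) = 2.0000
Denominator Σ(x_t−x̄)² = 28.0000
r_2 = 2.0000 / 28.0000 = 0.071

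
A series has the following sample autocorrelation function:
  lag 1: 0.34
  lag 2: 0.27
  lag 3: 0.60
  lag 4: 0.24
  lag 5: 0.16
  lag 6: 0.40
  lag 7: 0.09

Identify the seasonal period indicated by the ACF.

3

The largest autocorrelation is r_3 = 0.60, with a weaker echo at lag 6 (0.40); the remaining lags stay at or below 0.34. The elevated value at lag 1 (0.34), dropping to 0.27 at lag 2, reflects decaying short-term dependence rather than seasonality.
The dominant spike at lag 3 indicates a seasonal period of 3.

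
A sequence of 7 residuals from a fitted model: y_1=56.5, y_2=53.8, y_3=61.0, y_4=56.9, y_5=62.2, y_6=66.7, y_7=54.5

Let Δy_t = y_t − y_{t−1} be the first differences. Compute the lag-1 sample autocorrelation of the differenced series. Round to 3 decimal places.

-0.358

First differences Δy: -2.7, 7.2, -4.1, 5.3, 4.5, -12.2
Mean of differences = -0.3333
Numerator Σ(Δy_t−Δȳ)(Δy_{t+1}−Δȳ) = -97.5511
Denominator Σ(Δy_t−Δȳ)² = 272.4533
r_1(Δy) = -97.5511 / 272.4533 = -0.358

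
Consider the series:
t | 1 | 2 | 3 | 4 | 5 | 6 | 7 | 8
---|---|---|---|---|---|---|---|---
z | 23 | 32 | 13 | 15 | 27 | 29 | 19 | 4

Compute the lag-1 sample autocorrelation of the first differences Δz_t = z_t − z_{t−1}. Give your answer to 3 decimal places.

-0.085

First differences Δz: 9, -19, 2, 12, 2, -10, -15
Mean of differences = -2.7143
Numerator Σ(Δz_t−Δz̄)(Δz_{t+1}−Δz̄) = -73.6531
Denominator Σ(Δz_t−Δz̄)² = 867.4286
r_1(Δz) = -73.6531 / 867.4286 = -0.085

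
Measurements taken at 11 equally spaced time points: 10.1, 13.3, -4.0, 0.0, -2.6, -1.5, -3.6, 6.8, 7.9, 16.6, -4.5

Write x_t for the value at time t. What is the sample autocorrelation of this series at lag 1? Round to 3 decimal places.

Mean x̄ = (10.1 + 13.3 − 4.0 + 0.0 − 2.6 − 1.5 − 3.6 + 6.8 + 7.9 + 16.6 − 4.5)/11 = 3.5000
Numerator Σ_{t=1}^{10}(x_t−x̄)(x_{t+1}−x̄) = 48.7100
Denominator Σ(x_t−x̄)² = 586.5800
r_1 = 48.7100 / 586.5800 = 0.083

0.083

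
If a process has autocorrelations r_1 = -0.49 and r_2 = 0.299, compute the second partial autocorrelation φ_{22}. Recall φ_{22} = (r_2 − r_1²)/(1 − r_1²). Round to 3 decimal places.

0.078

φ_{22} = (r_2 − r_1²) / (1 − r_1²)
r_1² = (-0.49)² = 0.2401
Numerator = 0.299 − 0.2401 = 0.0589; denominator = 1 − 0.2401 = 0.7599
φ_{22} = 0.0589 / 0.7599 = 0.078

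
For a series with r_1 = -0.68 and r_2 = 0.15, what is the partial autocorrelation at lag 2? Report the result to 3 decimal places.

φ_{22} = (r_2 − r_1²) / (1 − r_1²)
r_1² = (-0.68)² = 0.4624
Numerator = 0.15 − 0.4624 = -0.3124; denominator = 1 − 0.4624 = 0.5376
φ_{22} = -0.3124 / 0.5376 = -0.581

-0.581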